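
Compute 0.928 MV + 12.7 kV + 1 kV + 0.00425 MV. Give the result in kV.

945.95 kV

In kV:
  0.928 MV = 0.928 × 10^3 kV = 928
  12.7 kV → 12.7
  1 kV → 1
  0.00425 MV = 0.00425 × 10^3 kV = 4.25
Sum: 928 + 12.7 + 1 + 4.25 = 945.95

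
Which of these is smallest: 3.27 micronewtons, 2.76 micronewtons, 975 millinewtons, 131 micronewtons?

3.27 micronewtons = 0.00000327 newtons
2.76 micronewtons = 0.00000276 newtons
975 millinewtons = 0.975 newtons
131 micronewtons = 0.000131 newtons

2.76 micronewtons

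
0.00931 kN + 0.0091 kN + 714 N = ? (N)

In N:
  0.00931 kN = 0.00931 × 10^3 N = 9.31
  0.0091 kN = 0.0091 × 10^3 N = 9.1
  714 N → 714
Sum: 9.31 + 9.1 + 714 = 732.41

732.41 N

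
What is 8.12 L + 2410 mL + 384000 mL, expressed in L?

In L:
  8.12 L → 8.12
  2410 mL = 2410 × 10⁻³ L = 2.41
  384000 mL = 384000 × 10⁻³ L = 384
Sum: 8.12 + 2.41 + 384 = 394.53

394.53 L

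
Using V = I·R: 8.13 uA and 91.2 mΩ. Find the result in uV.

8.13e-6 × 91.2e-3 = 741.456e-9 V

0.741456 uV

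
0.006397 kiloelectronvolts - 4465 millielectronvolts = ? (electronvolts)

1.932 electronvolts

In electronvolts:
  0.006397 kiloelectronvolts = 0.006397 × 10³ electronvolts = 6.397
  4465 millielectronvolts = 4465 × 10⁻³ electronvolts = 4.465
Difference: 6.397 - 4.465 = 1.932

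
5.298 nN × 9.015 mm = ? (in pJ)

47.76147 pJ

5.298 × 10^-9 × 9.015 × 10^-3 = 47.76147 × 10^-12 J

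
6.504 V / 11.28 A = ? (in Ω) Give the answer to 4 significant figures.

0.5766 Ω

(6.504) / (11.28) = 0.576596 Ω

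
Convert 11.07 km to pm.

11070000000000000 pm

kilo = 10^3, pico = 10^-12; factor is 10^15.
11.07 × 10^15 = 11070000000000000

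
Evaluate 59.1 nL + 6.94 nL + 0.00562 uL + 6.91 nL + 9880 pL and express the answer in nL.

In nL:
  59.1 nL → 59.1
  6.94 nL → 6.94
  0.00562 uL = 0.00562 × 10³ nL = 5.62
  6.91 nL → 6.91
  9880 pL = 9880 × 10⁻³ nL = 9.88
Sum: 59.1 + 6.94 + 5.62 + 6.91 + 9.88 = 88.45

88.45 nL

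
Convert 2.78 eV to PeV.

0.00000000000000278 PeV

(no prefix) = 10⁰, peta = 10¹⁵; factor is 10⁻¹⁵.
2.78 × 10⁻¹⁵ = 0.00000000000000278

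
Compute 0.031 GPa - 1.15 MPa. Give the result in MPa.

In MPa:
  0.031 GPa = 0.031e3 MPa = 31
  1.15 MPa → 1.15
Difference: 31 - 1.15 = 29.85

29.85 MPa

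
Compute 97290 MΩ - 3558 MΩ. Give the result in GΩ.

In GΩ:
  97290 MΩ = 97290 × 10⁻³ GΩ = 97.29
  3558 MΩ = 3558 × 10⁻³ GΩ = 3.558
Difference: 97.29 - 3.558 = 93.732

93.732 GΩ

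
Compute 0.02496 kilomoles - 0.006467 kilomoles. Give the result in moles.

In moles:
  0.02496 kilomoles = 0.02496 × 10^3 moles = 24.96
  0.006467 kilomoles = 0.006467 × 10^3 moles = 6.467
Difference: 24.96 - 6.467 = 18.493

18.493 moles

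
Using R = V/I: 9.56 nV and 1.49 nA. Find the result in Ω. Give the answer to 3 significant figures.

(9.56 × 10^-9) / (1.49 × 10^-9) = 6.4161 Ω

6.42 Ω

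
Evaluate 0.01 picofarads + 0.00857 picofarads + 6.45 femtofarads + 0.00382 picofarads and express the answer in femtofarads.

In femtofarads:
  0.01 picofarads = 0.01e3 femtofarads = 10
  0.00857 picofarads = 0.00857e3 femtofarads = 8.57
  6.45 femtofarads → 6.45
  0.00382 picofarads = 0.00382e3 femtofarads = 3.82
Sum: 10 + 8.57 + 6.45 + 3.82 = 28.84

28.84 femtofarads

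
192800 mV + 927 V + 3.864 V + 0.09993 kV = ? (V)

1223.594 V

In V:
  192800 mV = 192800e-3 V = 192.8
  927 V → 927
  3.864 V → 3.864
  0.09993 kV = 0.09993e3 V = 99.93
Sum: 192.8 + 927 + 3.864 + 99.93 = 1223.594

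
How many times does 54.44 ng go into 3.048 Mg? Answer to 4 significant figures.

(3.048 × 10⁶) / (54.44 × 10⁻⁹) = 0.055988 × 10¹⁵

55990000000000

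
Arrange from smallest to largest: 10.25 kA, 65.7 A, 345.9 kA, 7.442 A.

10.25 kA = 10250 A
65.7 A = 65.7 A
345.9 kA = 345900 A
7.442 A = 7.442 A

7.442 A < 65.7 A < 10.25 kA < 345.9 kA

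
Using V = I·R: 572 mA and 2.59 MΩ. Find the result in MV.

572 × 10⁻³ × 2.59 × 10⁶ = 1481.48 × 10³ V

1.48148 MV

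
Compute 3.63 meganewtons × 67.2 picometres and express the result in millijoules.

0.243936 millijoules

3.63 × 10⁶ × 67.2 × 10⁻¹² = 243.936 × 10⁻⁶ J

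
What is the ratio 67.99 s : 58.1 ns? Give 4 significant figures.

(67.99) / (58.1 × 10⁻⁹) = 1.1702 × 10⁹

1170000000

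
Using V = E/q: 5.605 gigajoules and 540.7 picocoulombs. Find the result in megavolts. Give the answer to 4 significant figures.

(5.605 × 10⁹) / (540.7 × 10⁻¹²) = 0.0103662 × 10²¹ V

10370000000000 megavolts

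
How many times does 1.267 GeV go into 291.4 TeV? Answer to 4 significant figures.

230000

(291.4e12) / (1.267e9) = 229.99e3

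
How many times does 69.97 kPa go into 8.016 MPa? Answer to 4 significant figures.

114.6

(8.016 × 10^6) / (69.97 × 10^3) = 0.11456 × 10^3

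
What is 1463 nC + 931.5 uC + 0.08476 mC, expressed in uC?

1017.723 uC

In uC:
  1463 nC = 1463 × 10⁻³ uC = 1.463
  931.5 uC → 931.5
  0.08476 mC = 0.08476 × 10³ uC = 84.76
Sum: 1.463 + 931.5 + 84.76 = 1017.723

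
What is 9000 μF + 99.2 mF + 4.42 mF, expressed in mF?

In mF:
  9000 μF = 9000 × 10⁻³ mF = 9
  99.2 mF → 99.2
  4.42 mF → 4.42
Sum: 9 + 99.2 + 4.42 = 112.62

112.62 mF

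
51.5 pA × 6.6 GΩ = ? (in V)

51.5 × 10⁻¹² × 6.6 × 10⁹ = 339.9 × 10⁻³ V

0.3399 V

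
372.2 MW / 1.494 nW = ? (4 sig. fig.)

249100000000000000

(372.2 × 10⁶) / (1.494 × 10⁻⁹) = 249.13 × 10¹⁵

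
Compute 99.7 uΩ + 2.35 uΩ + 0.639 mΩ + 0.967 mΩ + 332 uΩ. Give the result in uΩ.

2040.05 uΩ

In uΩ:
  99.7 uΩ → 99.7
  2.35 uΩ → 2.35
  0.639 mΩ = 0.639 × 10³ uΩ = 639
  0.967 mΩ = 0.967 × 10³ uΩ = 967
  332 uΩ → 332
Sum: 99.7 + 2.35 + 639 + 967 + 332 = 2040.05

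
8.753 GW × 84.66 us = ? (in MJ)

0.74102898 MJ

8.753e9 × 84.66e-6 = 741.02898e3 J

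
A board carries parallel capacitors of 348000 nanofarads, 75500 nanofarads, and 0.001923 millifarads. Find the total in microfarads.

425.423 microfarads

In microfarads:
  348000 nanofarads = 348000 × 10^-3 microfarads = 348
  75500 nanofarads = 75500 × 10^-3 microfarads = 75.5
  0.001923 millifarads = 0.001923 × 10^3 microfarads = 1.923
Sum: 348 + 75.5 + 1.923 = 425.423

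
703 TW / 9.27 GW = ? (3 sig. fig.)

75800

(703 × 10^12) / (9.27 × 10^9) = 75.84 × 10^3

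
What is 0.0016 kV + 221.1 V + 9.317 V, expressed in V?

232.017 V

In V:
  0.0016 kV = 0.0016e3 V = 1.6
  221.1 V → 221.1
  9.317 V → 9.317
Sum: 1.6 + 221.1 + 9.317 = 232.017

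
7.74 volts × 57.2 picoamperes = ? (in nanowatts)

0.442728 nanowatts

7.74 × 57.2 × 10^-12 = 442.728 × 10^-12 W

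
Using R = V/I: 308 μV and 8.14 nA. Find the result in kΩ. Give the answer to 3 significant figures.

37.8 kΩ

(308 × 10^-6) / (8.14 × 10^-9) = 37.838 × 10^3 Ω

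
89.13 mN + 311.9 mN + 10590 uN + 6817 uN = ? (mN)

418.437 mN

In mN:
  89.13 mN → 89.13
  311.9 mN → 311.9
  10590 uN = 10590 × 10^-3 mN = 10.59
  6817 uN = 6817 × 10^-3 mN = 6.817
Sum: 89.13 + 311.9 + 10.59 + 6.817 = 418.437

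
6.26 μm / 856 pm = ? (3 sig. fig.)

(6.26e-6) / (856e-12) = 0.007313e6

7310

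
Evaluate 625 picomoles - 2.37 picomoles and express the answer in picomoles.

In picomoles:
  625 picomoles → 625
  2.37 picomoles → 2.37
Difference: 625 - 2.37 = 622.63

622.63 picomoles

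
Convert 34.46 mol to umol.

(no prefix) = 10^0, micro = 10^-6; factor is 10^6.
34.46 × 10^6 = 34460000

34460000 umol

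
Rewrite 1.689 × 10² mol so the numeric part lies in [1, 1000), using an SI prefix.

168.9 mol

= 168.9 mol; mantissa already in [1, 1000).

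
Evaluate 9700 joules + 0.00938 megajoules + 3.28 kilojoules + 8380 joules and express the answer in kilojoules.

30.74 kilojoules

In kilojoules:
  9700 joules = 9700 × 10⁻³ kilojoules = 9.7
  0.00938 megajoules = 0.00938 × 10³ kilojoules = 9.38
  3.28 kilojoules → 3.28
  8380 joules = 8380 × 10⁻³ kilojoules = 8.38
Sum: 9.7 + 9.38 + 3.28 + 8.38 = 30.74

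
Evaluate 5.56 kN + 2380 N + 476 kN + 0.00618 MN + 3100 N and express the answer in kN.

In kN:
  5.56 kN → 5.56
  2380 N = 2380 × 10⁻³ kN = 2.38
  476 kN → 476
  0.00618 MN = 0.00618 × 10³ kN = 6.18
  3100 N = 3100 × 10⁻³ kN = 3.1
Sum: 5.56 + 2.38 + 476 + 6.18 + 3.1 = 493.22

493.22 kN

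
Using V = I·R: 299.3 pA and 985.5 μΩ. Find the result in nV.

299.3e-12 × 985.5e-6 = 294960.15e-18 V

0.00029496015 nV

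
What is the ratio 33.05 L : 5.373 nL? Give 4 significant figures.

(33.05) / (5.373 × 10^-9) = 6.1511 × 10^9

6151000000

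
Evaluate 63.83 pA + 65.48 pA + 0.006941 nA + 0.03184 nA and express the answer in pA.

In pA:
  63.83 pA → 63.83
  65.48 pA → 65.48
  0.006941 nA = 0.006941e3 pA = 6.941
  0.03184 nA = 0.03184e3 pA = 31.84
Sum: 63.83 + 65.48 + 6.941 + 31.84 = 168.091

168.091 pA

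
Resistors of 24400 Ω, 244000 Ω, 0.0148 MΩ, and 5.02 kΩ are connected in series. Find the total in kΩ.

288.22 kΩ

In kΩ:
  24400 Ω = 24400e-3 kΩ = 24.4
  244000 Ω = 244000e-3 kΩ = 244
  0.0148 MΩ = 0.0148e3 kΩ = 14.8
  5.02 kΩ → 5.02
Sum: 24.4 + 244 + 14.8 + 5.02 = 288.22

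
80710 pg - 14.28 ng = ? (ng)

In ng:
  80710 pg = 80710e-3 ng = 80.71
  14.28 ng → 14.28
Difference: 80.71 - 14.28 = 66.43

66.43 ng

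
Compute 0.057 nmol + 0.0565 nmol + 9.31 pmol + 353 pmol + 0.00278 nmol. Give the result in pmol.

478.59 pmol

In pmol:
  0.057 nmol = 0.057 × 10³ pmol = 57
  0.0565 nmol = 0.0565 × 10³ pmol = 56.5
  9.31 pmol → 9.31
  353 pmol → 353
  0.00278 nmol = 0.00278 × 10³ pmol = 2.78
Sum: 57 + 56.5 + 9.31 + 353 + 2.78 = 478.59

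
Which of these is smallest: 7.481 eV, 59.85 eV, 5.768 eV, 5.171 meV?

5.171 meV

7.481 eV = 7.481 eV
59.85 eV = 59.85 eV
5.768 eV = 5.768 eV
5.171 meV = 0.005171 eV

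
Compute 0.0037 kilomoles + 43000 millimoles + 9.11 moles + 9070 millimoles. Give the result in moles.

In moles:
  0.0037 kilomoles = 0.0037 × 10^3 moles = 3.7
  43000 millimoles = 43000 × 10^-3 moles = 43
  9.11 moles → 9.11
  9070 millimoles = 9070 × 10^-3 moles = 9.07
Sum: 3.7 + 43 + 9.11 + 9.07 = 64.88

64.88 moles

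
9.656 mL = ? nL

milli = 1e-3, nano = 1e-9; factor is 1e6.
9.656 × 1e6 = 9656000

9656000 nL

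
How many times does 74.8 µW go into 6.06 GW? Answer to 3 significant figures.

(6.06 × 10^9) / (74.8 × 10^-6) = 0.08102 × 10^15

81000000000000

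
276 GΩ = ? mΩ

276000000000000 mΩ

giga = 10^9, milli = 10^-3; factor is 10^12.
276 × 10^12 = 276000000000000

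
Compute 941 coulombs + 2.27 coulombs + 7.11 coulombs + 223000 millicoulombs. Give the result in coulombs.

In coulombs:
  941 coulombs → 941
  2.27 coulombs → 2.27
  7.11 coulombs → 7.11
  223000 millicoulombs = 223000 × 10^-3 coulombs = 223
Sum: 941 + 2.27 + 7.11 + 223 = 1173.38

1173.38 coulombs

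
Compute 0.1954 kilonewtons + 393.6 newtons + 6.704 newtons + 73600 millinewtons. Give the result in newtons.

In newtons:
  0.1954 kilonewtons = 0.1954e3 newtons = 195.4
  393.6 newtons → 393.6
  6.704 newtons → 6.704
  73600 millinewtons = 73600e-3 newtons = 73.6
Sum: 195.4 + 393.6 + 6.704 + 73.6 = 669.304

669.304 newtons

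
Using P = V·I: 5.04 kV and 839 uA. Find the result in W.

5.04 × 10^3 × 839 × 10^-6 = 4228.56 × 10^-3 W

4.22856 W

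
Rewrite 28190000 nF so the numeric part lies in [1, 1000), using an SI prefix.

28.19 mF

= 28.19e-3 F; 1e-3 is milli.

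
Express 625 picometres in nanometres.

pico = 10^-12, nano = 10^-9; factor is 10^-3.
625 × 10^-3 = 0.625

0.625 nanometres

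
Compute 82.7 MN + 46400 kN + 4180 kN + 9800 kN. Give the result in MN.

143.08 MN

In MN:
  82.7 MN → 82.7
  46400 kN = 46400e-3 MN = 46.4
  4180 kN = 4180e-3 MN = 4.18
  9800 kN = 9800e-3 MN = 9.8
Sum: 82.7 + 46.4 + 4.18 + 9.8 = 143.08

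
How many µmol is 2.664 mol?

2664000 µmol

(no prefix) = 10^0, micro = 10^-6; factor is 10^6.
2.664 × 10^6 = 2664000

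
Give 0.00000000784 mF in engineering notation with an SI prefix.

= 7.84 × 10⁻¹² F; 10⁻¹² is pico.

7.84 pF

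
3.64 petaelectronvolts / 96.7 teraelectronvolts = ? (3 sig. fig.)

37.6

(3.64 × 10¹⁵) / (96.7 × 10¹²) = 0.03764 × 10³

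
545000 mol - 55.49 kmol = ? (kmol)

489.51 kmol

In kmol:
  545000 mol = 545000 × 10⁻³ kmol = 545
  55.49 kmol → 55.49
Difference: 545 - 55.49 = 489.51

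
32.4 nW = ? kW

0.0000000000324 kW

nano = 1e-9, kilo = 1e3; factor is 1e-12.
32.4 × 1e-12 = 0.0000000000324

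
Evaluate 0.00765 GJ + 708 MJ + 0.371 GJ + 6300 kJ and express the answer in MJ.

1092.95 MJ

In MJ:
  0.00765 GJ = 0.00765e3 MJ = 7.65
  708 MJ → 708
  0.371 GJ = 0.371e3 MJ = 371
  6300 kJ = 6300e-3 MJ = 6.3
Sum: 7.65 + 708 + 371 + 6.3 = 1092.95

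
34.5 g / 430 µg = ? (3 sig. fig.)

80200

(34.5) / (430e-6) = 0.08023e6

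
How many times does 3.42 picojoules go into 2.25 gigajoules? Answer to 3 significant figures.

658000000000000000000

(2.25e9) / (3.42e-12) = 0.6579e21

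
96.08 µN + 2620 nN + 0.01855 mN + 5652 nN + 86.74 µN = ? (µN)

In µN:
  96.08 µN → 96.08
  2620 nN = 2620 × 10⁻³ µN = 2.62
  0.01855 mN = 0.01855 × 10³ µN = 18.55
  5652 nN = 5652 × 10⁻³ µN = 5.652
  86.74 µN → 86.74
Sum: 96.08 + 2.62 + 18.55 + 5.652 + 86.74 = 209.642

209.642 µN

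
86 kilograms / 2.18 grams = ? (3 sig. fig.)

(86 × 10^3) / (2.18) = 39.45 × 10^3

39400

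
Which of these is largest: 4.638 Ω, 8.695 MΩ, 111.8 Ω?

4.638 Ω = 4.638 Ω
8.695 MΩ = 8695000 Ω
111.8 Ω = 111.8 Ω

8.695 MΩ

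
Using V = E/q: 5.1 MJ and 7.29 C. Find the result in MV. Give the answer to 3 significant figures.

(5.1 × 10^6) / (7.29) = 0.69959 × 10^6 V

0.700 MV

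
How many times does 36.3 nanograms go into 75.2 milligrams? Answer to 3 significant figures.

2070000

(75.2e-3) / (36.3e-9) = 2.072e6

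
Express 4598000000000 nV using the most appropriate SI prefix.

= 4.598e3 V; 1e3 is kilo.

4.598 kV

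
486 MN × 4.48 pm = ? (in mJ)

2.17728 mJ

486 × 10^6 × 4.48 × 10^-12 = 2177.28 × 10^-6 J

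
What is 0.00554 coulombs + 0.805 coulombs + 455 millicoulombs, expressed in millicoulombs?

1265.54 millicoulombs

In millicoulombs:
  0.00554 coulombs = 0.00554 × 10³ millicoulombs = 5.54
  0.805 coulombs = 0.805 × 10³ millicoulombs = 805
  455 millicoulombs → 455
Sum: 5.54 + 805 + 455 = 1265.54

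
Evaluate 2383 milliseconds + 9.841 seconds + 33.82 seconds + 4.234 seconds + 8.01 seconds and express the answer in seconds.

58.288 seconds

In seconds:
  2383 milliseconds = 2383 × 10^-3 seconds = 2.383
  9.841 seconds → 9.841
  33.82 seconds → 33.82
  4.234 seconds → 4.234
  8.01 seconds → 8.01
Sum: 2.383 + 9.841 + 33.82 + 4.234 + 8.01 = 58.288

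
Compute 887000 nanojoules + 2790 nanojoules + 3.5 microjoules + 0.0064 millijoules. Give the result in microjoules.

In microjoules:
  887000 nanojoules = 887000 × 10⁻³ microjoules = 887
  2790 nanojoules = 2790 × 10⁻³ microjoules = 2.79
  3.5 microjoules → 3.5
  0.0064 millijoules = 0.0064 × 10³ microjoules = 6.4
Sum: 887 + 2.79 + 3.5 + 6.4 = 899.69

899.69 microjoules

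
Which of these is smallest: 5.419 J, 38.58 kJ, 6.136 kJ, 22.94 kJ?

5.419 J = 5.419 J
38.58 kJ = 38580 J
6.136 kJ = 6136 J
22.94 kJ = 22940 J

5.419 J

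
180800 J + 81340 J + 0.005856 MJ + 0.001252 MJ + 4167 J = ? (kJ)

273.415 kJ

In kJ:
  180800 J = 180800 × 10^-3 kJ = 180.8
  81340 J = 81340 × 10^-3 kJ = 81.34
  0.005856 MJ = 0.005856 × 10^3 kJ = 5.856
  0.001252 MJ = 0.001252 × 10^3 kJ = 1.252
  4167 J = 4167 × 10^-3 kJ = 4.167
Sum: 180.8 + 81.34 + 5.856 + 1.252 + 4.167 = 273.415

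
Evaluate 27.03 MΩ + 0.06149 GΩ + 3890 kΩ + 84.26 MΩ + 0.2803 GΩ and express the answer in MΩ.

In MΩ:
  27.03 MΩ → 27.03
  0.06149 GΩ = 0.06149e3 MΩ = 61.49
  3890 kΩ = 3890e-3 MΩ = 3.89
  84.26 MΩ → 84.26
  0.2803 GΩ = 0.2803e3 MΩ = 280.3
Sum: 27.03 + 61.49 + 3.89 + 84.26 + 280.3 = 456.97

456.97 MΩ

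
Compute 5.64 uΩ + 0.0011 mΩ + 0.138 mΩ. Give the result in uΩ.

144.74 uΩ

In uΩ:
  5.64 uΩ → 5.64
  0.0011 mΩ = 0.0011e3 uΩ = 1.1
  0.138 mΩ = 0.138e3 uΩ = 138
Sum: 5.64 + 1.1 + 138 = 144.74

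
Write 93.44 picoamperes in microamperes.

0.00009344 microamperes

pico = 10^-12, micro = 10^-6; factor is 10^-6.
93.44 × 10^-6 = 0.00009344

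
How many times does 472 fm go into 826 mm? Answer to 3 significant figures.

(826e-3) / (472e-15) = 1.75e12

1750000000000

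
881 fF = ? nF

0.000881 nF

femto = 10^-15, nano = 10^-9; factor is 10^-6.
881 × 10^-6 = 0.000881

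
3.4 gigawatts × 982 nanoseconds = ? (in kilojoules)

3.3388 kilojoules

3.4e9 × 982e-9 = 3338.8 J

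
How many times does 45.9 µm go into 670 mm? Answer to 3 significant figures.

14600

(670 × 10^-3) / (45.9 × 10^-6) = 14.6 × 10^3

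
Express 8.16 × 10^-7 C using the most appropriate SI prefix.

= 816 × 10^-9 C; 10^-9 is nano.

816 nC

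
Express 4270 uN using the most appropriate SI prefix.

= 4.27 × 10⁻³ N; 10⁻³ is milli.

4.27 mN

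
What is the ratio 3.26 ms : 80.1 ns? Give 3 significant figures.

(3.26 × 10^-3) / (80.1 × 10^-9) = 0.0407 × 10^6

40700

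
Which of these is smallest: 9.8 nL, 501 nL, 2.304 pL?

9.8 nL = 0.0000000098 L
501 nL = 0.000000501 L
2.304 pL = 0.000000000002304 L

2.304 pL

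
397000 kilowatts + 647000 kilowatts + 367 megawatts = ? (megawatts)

1411 megawatts

In megawatts:
  397000 kilowatts = 397000 × 10⁻³ megawatts = 397
  647000 kilowatts = 647000 × 10⁻³ megawatts = 647
  367 megawatts → 367
Sum: 397 + 647 + 367 = 1411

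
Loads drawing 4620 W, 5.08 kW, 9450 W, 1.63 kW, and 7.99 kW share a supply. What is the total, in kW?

In kW:
  4620 W = 4620 × 10⁻³ kW = 4.62
  5.08 kW → 5.08
  9450 W = 9450 × 10⁻³ kW = 9.45
  1.63 kW → 1.63
  7.99 kW → 7.99
Sum: 4.62 + 5.08 + 9.45 + 1.63 + 7.99 = 28.77

28.77 kW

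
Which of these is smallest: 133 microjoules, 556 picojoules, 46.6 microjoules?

133 microjoules = 0.000133 joules
556 picojoules = 0.000000000556 joules
46.6 microjoules = 0.0000466 joules

556 picojoules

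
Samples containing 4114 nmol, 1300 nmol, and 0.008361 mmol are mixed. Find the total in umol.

13.775 umol

In umol:
  4114 nmol = 4114 × 10⁻³ umol = 4.114
  1300 nmol = 1300 × 10⁻³ umol = 1.3
  0.008361 mmol = 0.008361 × 10³ umol = 8.361
Sum: 4.114 + 1.3 + 8.361 = 13.775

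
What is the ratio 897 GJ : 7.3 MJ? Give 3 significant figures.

(897e9) / (7.3e6) = 122.9e3

123000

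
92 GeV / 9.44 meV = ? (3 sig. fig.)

(92 × 10⁹) / (9.44 × 10⁻³) = 9.746 × 10¹²

9750000000000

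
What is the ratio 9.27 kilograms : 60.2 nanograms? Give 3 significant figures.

(9.27 × 10^3) / (60.2 × 10^-9) = 0.154 × 10^12

154000000000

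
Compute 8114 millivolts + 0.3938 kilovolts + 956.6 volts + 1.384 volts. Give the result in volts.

1359.898 volts

In volts:
  8114 millivolts = 8114 × 10^-3 volts = 8.114
  0.3938 kilovolts = 0.3938 × 10^3 volts = 393.8
  956.6 volts → 956.6
  1.384 volts → 1.384
Sum: 8.114 + 393.8 + 956.6 + 1.384 = 1359.898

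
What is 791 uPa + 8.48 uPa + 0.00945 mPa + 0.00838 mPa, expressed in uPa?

817.31 uPa

In uPa:
  791 uPa → 791
  8.48 uPa → 8.48
  0.00945 mPa = 0.00945 × 10³ uPa = 9.45
  0.00838 mPa = 0.00838 × 10³ uPa = 8.38
Sum: 791 + 8.48 + 9.45 + 8.38 = 817.31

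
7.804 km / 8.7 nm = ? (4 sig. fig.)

(7.804e3) / (8.7e-9) = 0.89701e12

897000000000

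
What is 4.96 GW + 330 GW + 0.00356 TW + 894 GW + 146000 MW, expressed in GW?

In GW:
  4.96 GW → 4.96
  330 GW → 330
  0.00356 TW = 0.00356 × 10^3 GW = 3.56
  894 GW → 894
  146000 MW = 146000 × 10^-3 GW = 146
Sum: 4.96 + 330 + 3.56 + 894 + 146 = 1378.52

1378.52 GW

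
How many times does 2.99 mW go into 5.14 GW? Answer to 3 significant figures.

1720000000000

(5.14 × 10^9) / (2.99 × 10^-3) = 1.719 × 10^12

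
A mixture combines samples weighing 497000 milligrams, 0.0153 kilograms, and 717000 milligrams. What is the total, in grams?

1229.3 grams

In grams:
  497000 milligrams = 497000 × 10^-3 grams = 497
  0.0153 kilograms = 0.0153 × 10^3 grams = 15.3
  717000 milligrams = 717000 × 10^-3 grams = 717
Sum: 497 + 15.3 + 717 = 1229.3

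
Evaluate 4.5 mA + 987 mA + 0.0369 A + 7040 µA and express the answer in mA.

In mA:
  4.5 mA → 4.5
  987 mA → 987
  0.0369 A = 0.0369 × 10^3 mA = 36.9
  7040 µA = 7040 × 10^-3 mA = 7.04
Sum: 4.5 + 987 + 36.9 + 7.04 = 1035.44

1035.44 mA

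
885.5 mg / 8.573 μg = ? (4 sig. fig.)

(885.5 × 10^-3) / (8.573 × 10^-6) = 103.29 × 10^3

103300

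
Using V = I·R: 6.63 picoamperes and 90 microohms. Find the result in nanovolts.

6.63e-12 × 90e-6 = 596.7e-18 V

0.0000005967 nanovolts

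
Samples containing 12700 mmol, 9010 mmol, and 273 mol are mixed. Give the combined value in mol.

In mol:
  12700 mmol = 12700 × 10^-3 mol = 12.7
  9010 mmol = 9010 × 10^-3 mol = 9.01
  273 mol → 273
Sum: 12.7 + 9.01 + 273 = 294.71

294.71 mol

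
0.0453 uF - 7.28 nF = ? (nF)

In nF:
  0.0453 uF = 0.0453 × 10³ nF = 45.3
  7.28 nF → 7.28
Difference: 45.3 - 7.28 = 38.02

38.02 nF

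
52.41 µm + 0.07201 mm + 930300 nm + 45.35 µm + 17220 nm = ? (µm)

1117.29 µm

In µm:
  52.41 µm → 52.41
  0.07201 mm = 0.07201e3 µm = 72.01
  930300 nm = 930300e-3 µm = 930.3
  45.35 µm → 45.35
  17220 nm = 17220e-3 µm = 17.22
Sum: 52.41 + 72.01 + 930.3 + 45.35 + 17.22 = 1117.29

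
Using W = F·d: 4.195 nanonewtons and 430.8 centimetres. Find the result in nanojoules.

4.195 × 10^-9 × 430.8 × 10^-2 = 1807.206 × 10^-11 J

18.07206 nanojoules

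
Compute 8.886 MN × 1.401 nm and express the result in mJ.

8.886 × 10^6 × 1.401 × 10^-9 = 12.449286 × 10^-3 J

12.449286 mJ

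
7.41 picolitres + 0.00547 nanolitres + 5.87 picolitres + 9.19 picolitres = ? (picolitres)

27.94 picolitres

In picolitres:
  7.41 picolitres → 7.41
  0.00547 nanolitres = 0.00547 × 10³ picolitres = 5.47
  5.87 picolitres → 5.87
  9.19 picolitres → 9.19
Sum: 7.41 + 5.47 + 5.87 + 9.19 = 27.94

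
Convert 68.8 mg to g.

0.0688 g

milli = 10⁻³, (no prefix) = 10⁰; factor is 10⁻³.
68.8 × 10⁻³ = 0.0688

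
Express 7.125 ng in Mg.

nano = 10⁻⁹, mega = 10⁶; factor is 10⁻¹⁵.
7.125 × 10⁻¹⁵ = 0.000000000000007125

0.000000000000007125 Mg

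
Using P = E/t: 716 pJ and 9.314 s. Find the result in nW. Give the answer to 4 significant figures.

0.07687 nW

(716e-12) / (9.314) = 76.8735e-12 W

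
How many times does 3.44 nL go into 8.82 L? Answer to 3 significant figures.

2560000000

(8.82) / (3.44 × 10⁻⁹) = 2.564 × 10⁹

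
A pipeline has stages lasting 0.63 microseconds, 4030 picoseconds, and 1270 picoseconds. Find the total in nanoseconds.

In nanoseconds:
  0.63 microseconds = 0.63 × 10³ nanoseconds = 630
  4030 picoseconds = 4030 × 10⁻³ nanoseconds = 4.03
  1270 picoseconds = 1270 × 10⁻³ nanoseconds = 1.27
Sum: 630 + 4.03 + 1.27 = 635.3

635.3 nanoseconds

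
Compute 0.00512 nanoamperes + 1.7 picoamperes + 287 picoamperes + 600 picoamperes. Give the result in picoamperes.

893.82 picoamperes

In picoamperes:
  0.00512 nanoamperes = 0.00512e3 picoamperes = 5.12
  1.7 picoamperes → 1.7
  287 picoamperes → 287
  600 picoamperes → 600
Sum: 5.12 + 1.7 + 287 + 600 = 893.82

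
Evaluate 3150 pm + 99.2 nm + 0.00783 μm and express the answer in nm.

110.18 nm

In nm:
  3150 pm = 3150e-3 nm = 3.15
  99.2 nm → 99.2
  0.00783 μm = 0.00783e3 nm = 7.83
Sum: 3.15 + 99.2 + 7.83 = 110.18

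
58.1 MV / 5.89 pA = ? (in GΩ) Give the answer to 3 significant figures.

(58.1e6) / (5.89e-12) = 9.8642e18 Ω

9860000000 GΩ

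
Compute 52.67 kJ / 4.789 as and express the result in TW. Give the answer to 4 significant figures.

(52.67 × 10³) / (4.789 × 10⁻¹⁸) = 10.9981 × 10²¹ W

11000000000 TW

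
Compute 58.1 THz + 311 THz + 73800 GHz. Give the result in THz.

In THz:
  58.1 THz → 58.1
  311 THz → 311
  73800 GHz = 73800 × 10⁻³ THz = 73.8
Sum: 58.1 + 311 + 73.8 = 442.9

442.9 THz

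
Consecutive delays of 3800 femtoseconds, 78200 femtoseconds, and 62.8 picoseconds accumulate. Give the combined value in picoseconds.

In picoseconds:
  3800 femtoseconds = 3800 × 10⁻³ picoseconds = 3.8
  78200 femtoseconds = 78200 × 10⁻³ picoseconds = 78.2
  62.8 picoseconds → 62.8
Sum: 3.8 + 78.2 + 62.8 = 144.8

144.8 picoseconds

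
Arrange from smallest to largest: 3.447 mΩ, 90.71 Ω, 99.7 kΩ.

3.447 mΩ = 0.003447 Ω
90.71 Ω = 90.71 Ω
99.7 kΩ = 99700 Ω

3.447 mΩ < 90.71 Ω < 99.7 kΩ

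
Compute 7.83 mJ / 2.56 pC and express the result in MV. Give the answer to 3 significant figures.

3060 MV

(7.83 × 10^-3) / (2.56 × 10^-12) = 3.0586 × 10^9 V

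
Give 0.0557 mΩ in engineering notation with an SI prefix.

55.7 μΩ

= 55.7 × 10⁻⁶ Ω; 10⁻⁶ is micro.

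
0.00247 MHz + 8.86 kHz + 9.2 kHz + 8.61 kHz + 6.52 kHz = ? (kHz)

35.66 kHz

In kHz:
  0.00247 MHz = 0.00247e3 kHz = 2.47
  8.86 kHz → 8.86
  9.2 kHz → 9.2
  8.61 kHz → 8.61
  6.52 kHz → 6.52
Sum: 2.47 + 8.86 + 9.2 + 8.61 + 6.52 = 35.66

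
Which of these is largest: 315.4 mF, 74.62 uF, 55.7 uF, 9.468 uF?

315.4 mF

315.4 mF = 0.3154 F
74.62 uF = 0.00007462 F
55.7 uF = 0.0000557 F
9.468 uF = 0.000009468 F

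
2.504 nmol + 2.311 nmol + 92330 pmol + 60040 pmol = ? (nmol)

In nmol:
  2.504 nmol → 2.504
  2.311 nmol → 2.311
  92330 pmol = 92330 × 10^-3 nmol = 92.33
  60040 pmol = 60040 × 10^-3 nmol = 60.04
Sum: 2.504 + 2.311 + 92.33 + 60.04 = 157.185

157.185 nmol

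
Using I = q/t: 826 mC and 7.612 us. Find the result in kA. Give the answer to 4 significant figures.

108.5 kA

(826 × 10^-3) / (7.612 × 10^-6) = 108.513 × 10^3 A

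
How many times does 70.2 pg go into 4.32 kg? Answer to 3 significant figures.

(4.32 × 10³) / (70.2 × 10⁻¹²) = 0.06154 × 10¹⁵

61500000000000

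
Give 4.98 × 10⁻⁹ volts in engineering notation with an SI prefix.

= 4.98 × 10⁻⁹ volts; 10⁻⁹ is nano.

4.98 nanovolts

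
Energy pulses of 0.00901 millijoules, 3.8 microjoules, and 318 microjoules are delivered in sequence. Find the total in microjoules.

In microjoules:
  0.00901 millijoules = 0.00901 × 10^3 microjoules = 9.01
  3.8 microjoules → 3.8
  318 microjoules → 318
Sum: 9.01 + 3.8 + 318 = 330.81

330.81 microjoules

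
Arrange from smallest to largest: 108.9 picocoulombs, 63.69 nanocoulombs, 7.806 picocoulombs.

7.806 picocoulombs < 108.9 picocoulombs < 63.69 nanocoulombs

108.9 picocoulombs = 0.0000000001089 coulombs
63.69 nanocoulombs = 0.00000006369 coulombs
7.806 picocoulombs = 0.000000000007806 coulombs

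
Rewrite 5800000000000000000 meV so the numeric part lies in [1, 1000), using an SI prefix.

5.8 PeV

= 5.8e15 eV; 1e15 is peta.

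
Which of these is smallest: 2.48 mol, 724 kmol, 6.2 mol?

2.48 mol = 2.48 mol
724 kmol = 724000 mol
6.2 mol = 6.2 mol

2.48 mol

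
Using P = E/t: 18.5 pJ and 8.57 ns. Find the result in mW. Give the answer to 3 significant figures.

(18.5e-12) / (8.57e-9) = 2.1587e-3 W

2.16 mW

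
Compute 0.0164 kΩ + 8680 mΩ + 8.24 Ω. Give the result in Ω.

33.32 Ω

In Ω:
  0.0164 kΩ = 0.0164 × 10³ Ω = 16.4
  8680 mΩ = 8680 × 10⁻³ Ω = 8.68
  8.24 Ω → 8.24
Sum: 16.4 + 8.68 + 8.24 = 33.32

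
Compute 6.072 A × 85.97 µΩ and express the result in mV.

6.072 × 85.97e-6 = 522.00984e-6 V

0.52200984 mV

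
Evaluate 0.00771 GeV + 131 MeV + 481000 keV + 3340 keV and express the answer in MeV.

623.05 MeV

In MeV:
  0.00771 GeV = 0.00771 × 10^3 MeV = 7.71
  131 MeV → 131
  481000 keV = 481000 × 10^-3 MeV = 481
  3340 keV = 3340 × 10^-3 MeV = 3.34
Sum: 7.71 + 131 + 481 + 3.34 = 623.05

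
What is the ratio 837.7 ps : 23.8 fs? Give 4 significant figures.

35200

(837.7e-12) / (23.8e-15) = 35.197e3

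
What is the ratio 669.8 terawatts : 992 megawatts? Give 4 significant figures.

675200

(669.8 × 10¹²) / (992 × 10⁶) = 0.6752 × 10⁶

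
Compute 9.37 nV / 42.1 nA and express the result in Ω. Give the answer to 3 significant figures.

(9.37 × 10⁻⁹) / (42.1 × 10⁻⁹) = 0.22257 Ω

0.223 Ω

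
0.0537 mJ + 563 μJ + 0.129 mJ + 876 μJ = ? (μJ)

In μJ:
  0.0537 mJ = 0.0537 × 10^3 μJ = 53.7
  563 μJ → 563
  0.129 mJ = 0.129 × 10^3 μJ = 129
  876 μJ → 876
Sum: 53.7 + 563 + 129 + 876 = 1621.7

1621.7 μJ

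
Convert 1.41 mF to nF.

1410000 nF

milli = 10⁻³, nano = 10⁻⁹; factor is 10⁶.
1.41 × 10⁶ = 1410000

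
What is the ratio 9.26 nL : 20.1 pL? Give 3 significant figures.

461

(9.26 × 10^-9) / (20.1 × 10^-12) = 0.4607 × 10^3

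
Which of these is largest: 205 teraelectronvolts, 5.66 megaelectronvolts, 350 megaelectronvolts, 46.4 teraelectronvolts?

205 teraelectronvolts

205 teraelectronvolts = 205000000000000 electronvolts
5.66 megaelectronvolts = 5660000 electronvolts
350 megaelectronvolts = 350000000 electronvolts
46.4 teraelectronvolts = 46400000000000 electronvolts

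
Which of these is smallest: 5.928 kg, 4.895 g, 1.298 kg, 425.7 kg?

4.895 g

5.928 kg = 5928 g
4.895 g = 4.895 g
1.298 kg = 1298 g
425.7 kg = 425700 g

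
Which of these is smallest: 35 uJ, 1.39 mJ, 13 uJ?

35 uJ = 0.000035 J
1.39 mJ = 0.00139 J
13 uJ = 0.000013 J

13 uJ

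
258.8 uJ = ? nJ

micro = 10^-6, nano = 10^-9; factor is 10^3.
258.8 × 10^3 = 258800

258800 nJ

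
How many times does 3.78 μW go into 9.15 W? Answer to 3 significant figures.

2420000

(9.15) / (3.78 × 10^-6) = 2.421 × 10^6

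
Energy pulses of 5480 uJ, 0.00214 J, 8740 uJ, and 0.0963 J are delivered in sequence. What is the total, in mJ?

In mJ:
  5480 uJ = 5480 × 10⁻³ mJ = 5.48
  0.00214 J = 0.00214 × 10³ mJ = 2.14
  8740 uJ = 8740 × 10⁻³ mJ = 8.74
  0.0963 J = 0.0963 × 10³ mJ = 96.3
Sum: 5.48 + 2.14 + 8.74 + 96.3 = 112.66

112.66 mJ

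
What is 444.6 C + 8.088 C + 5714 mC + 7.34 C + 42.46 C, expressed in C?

508.202 C

In C:
  444.6 C → 444.6
  8.088 C → 8.088
  5714 mC = 5714 × 10^-3 C = 5.714
  7.34 C → 7.34
  42.46 C → 42.46
Sum: 444.6 + 8.088 + 5.714 + 7.34 + 42.46 = 508.202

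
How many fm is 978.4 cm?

centi = 10⁻², femto = 10⁻¹⁵; factor is 10¹³.
978.4 × 10¹³ = 9784000000000000

9784000000000000 fm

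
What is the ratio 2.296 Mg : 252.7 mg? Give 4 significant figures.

(2.296 × 10^6) / (252.7 × 10^-3) = 0.0090859 × 10^9

9086000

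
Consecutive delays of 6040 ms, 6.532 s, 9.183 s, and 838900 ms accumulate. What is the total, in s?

In s:
  6040 ms = 6040 × 10^-3 s = 6.04
  6.532 s → 6.532
  9.183 s → 9.183
  838900 ms = 838900 × 10^-3 s = 838.9
Sum: 6.04 + 6.532 + 9.183 + 838.9 = 860.655

860.655 s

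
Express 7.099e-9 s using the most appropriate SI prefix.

7.099 ns

= 7.099e-9 s; 1e-9 is nano.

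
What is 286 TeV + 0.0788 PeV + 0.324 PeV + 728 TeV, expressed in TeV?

In TeV:
  286 TeV → 286
  0.0788 PeV = 0.0788e3 TeV = 78.8
  0.324 PeV = 0.324e3 TeV = 324
  728 TeV → 728
Sum: 286 + 78.8 + 324 + 728 = 1416.8

1416.8 TeV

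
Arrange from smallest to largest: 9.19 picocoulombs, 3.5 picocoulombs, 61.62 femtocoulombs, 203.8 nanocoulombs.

9.19 picocoulombs = 0.00000000000919 coulombs
3.5 picocoulombs = 0.0000000000035 coulombs
61.62 femtocoulombs = 0.00000000000006162 coulombs
203.8 nanocoulombs = 0.0000002038 coulombs

61.62 femtocoulombs < 3.5 picocoulombs < 9.19 picocoulombs < 203.8 nanocoulombs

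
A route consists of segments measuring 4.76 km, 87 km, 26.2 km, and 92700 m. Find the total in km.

In km:
  4.76 km → 4.76
  87 km → 87
  26.2 km → 26.2
  92700 m = 92700e-3 km = 92.7
Sum: 4.76 + 87 + 26.2 + 92.7 = 210.66

210.66 km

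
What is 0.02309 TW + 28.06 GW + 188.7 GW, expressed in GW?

239.85 GW

In GW:
  0.02309 TW = 0.02309 × 10^3 GW = 23.09
  28.06 GW → 28.06
  188.7 GW → 188.7
Sum: 23.09 + 28.06 + 188.7 = 239.85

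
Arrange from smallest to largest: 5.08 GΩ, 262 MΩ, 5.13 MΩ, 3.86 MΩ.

3.86 MΩ < 5.13 MΩ < 262 MΩ < 5.08 GΩ

5.08 GΩ = 5080000000 Ω
262 MΩ = 262000000 Ω
5.13 MΩ = 5130000 Ω
3.86 MΩ = 3860000 Ω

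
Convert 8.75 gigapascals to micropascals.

giga = 10⁹, micro = 10⁻⁶; factor is 10¹⁵.
8.75 × 10¹⁵ = 8750000000000000

8750000000000000 micropascals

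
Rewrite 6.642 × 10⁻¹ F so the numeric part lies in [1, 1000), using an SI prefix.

664.2 mF

= 664.2 × 10⁻³ F; 10⁻³ is milli.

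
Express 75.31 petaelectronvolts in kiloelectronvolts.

75310000000000 kiloelectronvolts

peta = 10¹⁵, kilo = 10³; factor is 10¹².
75.31 × 10¹² = 75310000000000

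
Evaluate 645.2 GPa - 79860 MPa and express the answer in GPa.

565.34 GPa

In GPa:
  645.2 GPa → 645.2
  79860 MPa = 79860e-3 GPa = 79.86
Difference: 645.2 - 79.86 = 565.34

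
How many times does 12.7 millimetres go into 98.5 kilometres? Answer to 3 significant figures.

7760000

(98.5 × 10^3) / (12.7 × 10^-3) = 7.756 × 10^6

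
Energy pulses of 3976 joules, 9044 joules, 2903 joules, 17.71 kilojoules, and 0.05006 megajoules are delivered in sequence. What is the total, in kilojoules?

In kilojoules:
  3976 joules = 3976 × 10^-3 kilojoules = 3.976
  9044 joules = 9044 × 10^-3 kilojoules = 9.044
  2903 joules = 2903 × 10^-3 kilojoules = 2.903
  17.71 kilojoules → 17.71
  0.05006 megajoules = 0.05006 × 10^3 kilojoules = 50.06
Sum: 3.976 + 9.044 + 2.903 + 17.71 + 50.06 = 83.693

83.693 kilojoules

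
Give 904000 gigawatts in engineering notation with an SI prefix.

= 904 × 10^12 watts; 10^12 is tera.

904 terawatts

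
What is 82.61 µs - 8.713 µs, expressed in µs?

In µs:
  82.61 µs → 82.61
  8.713 µs → 8.713
Difference: 82.61 - 8.713 = 73.897

73.897 µs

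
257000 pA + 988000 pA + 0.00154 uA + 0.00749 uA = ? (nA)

In nA:
  257000 pA = 257000 × 10^-3 nA = 257
  988000 pA = 988000 × 10^-3 nA = 988
  0.00154 uA = 0.00154 × 10^3 nA = 1.54
  0.00749 uA = 0.00749 × 10^3 nA = 7.49
Sum: 257 + 988 + 1.54 + 7.49 = 1254.03

1254.03 nA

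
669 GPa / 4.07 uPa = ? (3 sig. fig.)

(669e9) / (4.07e-6) = 164.4e15

164000000000000000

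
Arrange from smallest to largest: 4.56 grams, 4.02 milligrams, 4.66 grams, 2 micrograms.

2 micrograms < 4.02 milligrams < 4.56 grams < 4.66 grams

4.56 grams = 4.56 grams
4.02 milligrams = 0.00402 grams
4.66 grams = 4.66 grams
2 micrograms = 0.000002 grams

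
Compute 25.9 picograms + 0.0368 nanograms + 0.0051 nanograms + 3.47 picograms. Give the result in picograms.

In picograms:
  25.9 picograms → 25.9
  0.0368 nanograms = 0.0368 × 10^3 picograms = 36.8
  0.0051 nanograms = 0.0051 × 10^3 picograms = 5.1
  3.47 picograms → 3.47
Sum: 25.9 + 36.8 + 5.1 + 3.47 = 71.27

71.27 picograms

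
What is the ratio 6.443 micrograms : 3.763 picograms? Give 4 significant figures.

1712000

(6.443 × 10⁻⁶) / (3.763 × 10⁻¹²) = 1.7122 × 10⁶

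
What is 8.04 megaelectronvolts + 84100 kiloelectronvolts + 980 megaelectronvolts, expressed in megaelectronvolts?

In megaelectronvolts:
  8.04 megaelectronvolts → 8.04
  84100 kiloelectronvolts = 84100 × 10^-3 megaelectronvolts = 84.1
  980 megaelectronvolts → 980
Sum: 8.04 + 84.1 + 980 = 1072.14

1072.14 megaelectronvolts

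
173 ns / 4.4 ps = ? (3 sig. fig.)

39300

(173 × 10⁻⁹) / (4.4 × 10⁻¹²) = 39.32 × 10³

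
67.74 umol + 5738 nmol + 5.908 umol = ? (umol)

In umol:
  67.74 umol → 67.74
  5738 nmol = 5738 × 10^-3 umol = 5.738
  5.908 umol → 5.908
Sum: 67.74 + 5.738 + 5.908 = 79.386

79.386 umol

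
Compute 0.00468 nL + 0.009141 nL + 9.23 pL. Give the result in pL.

In pL:
  0.00468 nL = 0.00468 × 10^3 pL = 4.68
  0.009141 nL = 0.009141 × 10^3 pL = 9.141
  9.23 pL → 9.23
Sum: 4.68 + 9.141 + 9.23 = 23.051

23.051 pL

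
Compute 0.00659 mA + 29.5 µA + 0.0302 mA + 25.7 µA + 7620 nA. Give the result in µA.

In µA:
  0.00659 mA = 0.00659e3 µA = 6.59
  29.5 µA → 29.5
  0.0302 mA = 0.0302e3 µA = 30.2
  25.7 µA → 25.7
  7620 nA = 7620e-3 µA = 7.62
Sum: 6.59 + 29.5 + 30.2 + 25.7 + 7.62 = 99.61

99.61 µA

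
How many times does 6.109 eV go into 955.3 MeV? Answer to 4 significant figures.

156400000

(955.3e6) / (6.109) = 156.38e6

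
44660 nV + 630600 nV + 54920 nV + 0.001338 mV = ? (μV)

731.518 μV

In μV:
  44660 nV = 44660e-3 μV = 44.66
  630600 nV = 630600e-3 μV = 630.6
  54920 nV = 54920e-3 μV = 54.92
  0.001338 mV = 0.001338e3 μV = 1.338
Sum: 44.66 + 630.6 + 54.92 + 1.338 = 731.518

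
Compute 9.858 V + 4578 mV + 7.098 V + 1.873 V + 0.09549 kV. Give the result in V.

118.897 V

In V:
  9.858 V → 9.858
  4578 mV = 4578e-3 V = 4.578
  7.098 V → 7.098
  1.873 V → 1.873
  0.09549 kV = 0.09549e3 V = 95.49
Sum: 9.858 + 4.578 + 7.098 + 1.873 + 95.49 = 118.897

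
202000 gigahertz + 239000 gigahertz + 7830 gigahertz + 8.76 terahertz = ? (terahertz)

In terahertz:
  202000 gigahertz = 202000 × 10⁻³ terahertz = 202
  239000 gigahertz = 239000 × 10⁻³ terahertz = 239
  7830 gigahertz = 7830 × 10⁻³ terahertz = 7.83
  8.76 terahertz → 8.76
Sum: 202 + 239 + 7.83 + 8.76 = 457.59

457.59 terahertz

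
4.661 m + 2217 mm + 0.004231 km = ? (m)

11.109 m

In m:
  4.661 m → 4.661
  2217 mm = 2217 × 10⁻³ m = 2.217
  0.004231 km = 0.004231 × 10³ m = 4.231
Sum: 4.661 + 2.217 + 4.231 = 11.109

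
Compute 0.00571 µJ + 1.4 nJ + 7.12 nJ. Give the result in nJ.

In nJ:
  0.00571 µJ = 0.00571e3 nJ = 5.71
  1.4 nJ → 1.4
  7.12 nJ → 7.12
Sum: 5.71 + 1.4 + 7.12 = 14.23

14.23 nJ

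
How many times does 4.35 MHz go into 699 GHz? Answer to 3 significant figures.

(699 × 10^9) / (4.35 × 10^6) = 160.7 × 10^3

161000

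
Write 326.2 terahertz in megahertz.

tera = 10¹², mega = 10⁶; factor is 10⁶.
326.2 × 10⁶ = 326200000

326200000 megahertz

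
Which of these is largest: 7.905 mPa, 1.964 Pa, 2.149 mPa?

7.905 mPa = 0.007905 Pa
1.964 Pa = 1.964 Pa
2.149 mPa = 0.002149 Pa

1.964 Pa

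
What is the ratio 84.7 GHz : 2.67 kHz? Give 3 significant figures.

(84.7 × 10^9) / (2.67 × 10^3) = 31.72 × 10^6

31700000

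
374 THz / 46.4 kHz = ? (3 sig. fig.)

(374 × 10¹²) / (46.4 × 10³) = 8.06 × 10⁹

8060000000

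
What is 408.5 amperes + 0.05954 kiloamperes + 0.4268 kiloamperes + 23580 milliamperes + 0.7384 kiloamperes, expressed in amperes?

In amperes:
  408.5 amperes → 408.5
  0.05954 kiloamperes = 0.05954e3 amperes = 59.54
  0.4268 kiloamperes = 0.4268e3 amperes = 426.8
  23580 milliamperes = 23580e-3 amperes = 23.58
  0.7384 kiloamperes = 0.7384e3 amperes = 738.4
Sum: 408.5 + 59.54 + 426.8 + 23.58 + 738.4 = 1656.82

1656.82 amperes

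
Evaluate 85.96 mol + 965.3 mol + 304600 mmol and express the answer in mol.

In mol:
  85.96 mol → 85.96
  965.3 mol → 965.3
  304600 mmol = 304600e-3 mol = 304.6
Sum: 85.96 + 965.3 + 304.6 = 1355.86

1355.86 mol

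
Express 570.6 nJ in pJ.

nano = 1e-9, pico = 1e-12; factor is 1e3.
570.6 × 1e3 = 570600

570600 pJ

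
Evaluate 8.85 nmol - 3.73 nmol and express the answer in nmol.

5.12 nmol

In nmol:
  8.85 nmol → 8.85
  3.73 nmol → 3.73
Difference: 8.85 - 3.73 = 5.12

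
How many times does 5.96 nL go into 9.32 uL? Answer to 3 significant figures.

(9.32 × 10⁻⁶) / (5.96 × 10⁻⁹) = 1.564 × 10³

1560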